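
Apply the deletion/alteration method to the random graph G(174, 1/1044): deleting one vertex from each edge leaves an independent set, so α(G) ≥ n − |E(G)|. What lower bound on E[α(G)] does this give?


E[|E(G)|] = C(174, 2)·p = 15051 · (1/1044) = 173/12.
E[α(G)] ≥ n − E[|E(G)|] = 174 − 173/12 = 1915/12.
Numerically: ≈ 159.5833.
(This is only a lower bound; the true E[α(G)] may be larger.)

E[α(G)] ≥ 1915/12 ≈ 159.5833.


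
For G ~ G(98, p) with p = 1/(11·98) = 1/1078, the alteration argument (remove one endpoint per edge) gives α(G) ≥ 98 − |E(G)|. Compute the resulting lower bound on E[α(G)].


E[|E(G)|] = C(98, 2)·p = 4753 · (1/1078) = 97/22.
E[α(G)] ≥ n − E[|E(G)|] = 98 − 97/22 = 2059/22.
Numerically: ≈ 93.590909.
(This is only a lower bound; the true E[α(G)] may be larger.)

E[α(G)] ≥ 2059/22 ≈ 93.590909.


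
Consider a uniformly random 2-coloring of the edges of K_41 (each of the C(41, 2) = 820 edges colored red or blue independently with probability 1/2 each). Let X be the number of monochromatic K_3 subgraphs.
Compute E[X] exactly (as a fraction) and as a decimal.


Let X = Σ_S X_S over the C(41, 3) = 10660 subsets S of size 3, where X_S = 1 if the K_3 on S is monochromatic.
For a fixed S, the K_3 on S has C(3, 2) = 3 edges. P[all 3 edges red] = (1/2)^3, and likewise for blue, so P[monochromatic] = 2·(1/2)^3 = 2^{1 − 3} = 1/4.
By linearity of expectation: E[X] = C(41, 3) · 2^{1 − 3} = 10660 · 1/4 = 2665.
Numerically: E[X] ≈ 2665.000000.

E[X] = C(41,3)·2^(1−C(3,2)) = 2665 ≈ 2665.000000.


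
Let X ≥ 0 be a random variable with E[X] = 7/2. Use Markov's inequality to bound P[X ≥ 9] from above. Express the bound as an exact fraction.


μ = E[X] = 7/2, a = 9.
Markov: P[X ≥ 9] ≤ μ/a = (7/2)/9 = 7/18.
Numerically: ≈ 0.389.
(Since a = 9 > μ = 3.500, the bound 7/18 is < 1 and informative.)

P[X ≥ 9] ≤ 7/18 ≈ 0.389.


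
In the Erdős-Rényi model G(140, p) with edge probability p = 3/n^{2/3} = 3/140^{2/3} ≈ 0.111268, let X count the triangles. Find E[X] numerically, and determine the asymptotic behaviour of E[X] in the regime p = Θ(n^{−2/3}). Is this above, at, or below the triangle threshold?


Number of potential triangles: C(140, 3) = 447580.
Each occurs with probability p³ ≈ (0.111268)³ ≈ 1.37755102e-03.
By linearity: E[X] = C(140, 3)·p³ ≈ 447580 · 1.37755102e-03 ≈ 616.564286.
Since α = 2/3 < 1, p = c/n^{2/3} ≫ 1/n is above the triangle threshold p ~ 1/n. Asymptotically E[X] ~ (c³/6)·n^{3(1−α)} = (3³/6)·n^{1} → ∞; triangles are abundant w.h.p.

E[X] ≈ 616.564286; in regime p = Θ(1/n^{2/3}) E[X] diverges (above the triangle threshold p ~ 1/n).


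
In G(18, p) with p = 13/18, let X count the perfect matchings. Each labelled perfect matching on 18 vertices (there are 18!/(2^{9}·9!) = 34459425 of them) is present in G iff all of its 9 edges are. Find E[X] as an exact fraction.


K_18 has 18!/(2^{9}·9!) = 34459425 labelled perfect matchings.
For each such perfect matching H, let X_H = 1 if all 9 edges of H are present in G. Then P[X_H = 1] = p^{9} = (13/18)^{9} = 10604499373/198359290368.
By linearity: E[X] = Σ_H E[X_H] = 34459425 · p^{9} = 34459425 · 10604499373/198359290368 = 4511419145758525/2448880128.
Numerically: E[X] ≈ 1.8422e+06.

E[X] = 34459425 · (13/18)^{9} = 4511419145758525/2448880128 ≈ 1.8422e+06.


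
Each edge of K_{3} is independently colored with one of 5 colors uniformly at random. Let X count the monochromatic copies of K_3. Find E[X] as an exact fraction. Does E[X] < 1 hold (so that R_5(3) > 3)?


E[X] = C(3, 3) · 5^{1 − 3} = 1 · 5^{−2} = 1/25.
As a reduced fraction: E[X] = 1/25 ≈ 0.040000.
Is E[X] < 1? YES.
Since E[X] < 1, there exists a 5-coloring of K_{3} with no monochromatic K_3; hence R_5(3) > 3.

E[X] = 1/25 ≈ 0.040000; E[X] < 1, so R_5(3) > 3.


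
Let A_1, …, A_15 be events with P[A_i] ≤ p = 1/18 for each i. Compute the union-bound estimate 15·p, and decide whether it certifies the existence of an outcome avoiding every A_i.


Union bound: P[∪_{i=1}^{15} A_i] ≤ Σ_i P[A_i] ≤ 15·p = 15·(1/18) = 5/6.
Numerically: 5/6 ≈ 0.833333.
Is 5/6 < 1? YES.
Since P[∪ A_i] ≤ 5/6 < 1, the complement has P[∩ A_i^c] ≥ 1 − 5/6 = 1/6 > 0, so some outcome avoids every A_i.

15·p = 5/6 ≈ 0.833333; existence CERTIFIED by the union bound.


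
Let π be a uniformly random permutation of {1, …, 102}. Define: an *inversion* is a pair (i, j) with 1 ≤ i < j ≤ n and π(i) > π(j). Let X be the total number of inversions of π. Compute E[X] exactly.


Write X = Σ X_I over the C(102, 2) = 5151 pairs i < j, with X_I the indicator of one inversion.
There are 5151 indicators.
For each fixed pair i < j, the values π(i) and π(j) are two distinct elements of {1, …, 102} in uniformly random order; by symmetry P[π(i) > π(j)] = 1/2.
By linearity: E[X] = 5151 · (1/2) = C(102, 2) · (1/2) = 5151/2 = 5151/2 ≈ 2575.500000.

E[X] = 5151/2 = 2575.500000.


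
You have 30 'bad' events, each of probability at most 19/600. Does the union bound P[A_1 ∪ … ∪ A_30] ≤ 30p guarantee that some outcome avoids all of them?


Union bound: P[∪_{i=1}^{30} A_i] ≤ Σ_i P[A_i] ≤ 30·p = 30·(19/600) = 19/20.
Numerically: 19/20 ≈ 0.9500000.
Is 19/20 < 1? YES.
Since P[∪ A_i] ≤ 19/20 < 1, the complement has P[∩ A_i^c] ≥ 1 − 19/20 = 1/20 > 0, so some outcome avoids every A_i.

30·p = 19/20 ≈ 0.9500000; existence CERTIFIED by the union bound.


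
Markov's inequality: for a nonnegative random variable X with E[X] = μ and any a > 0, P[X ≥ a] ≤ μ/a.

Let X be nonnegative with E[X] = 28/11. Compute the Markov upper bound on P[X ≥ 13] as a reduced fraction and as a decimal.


μ = E[X] = 28/11, a = 13.
Markov: P[X ≥ 13] ≤ μ/a = (28/11)/13 = 28/143.
Numerically: ≈ 0.1958.
(Since a = 13 > μ = 2.5455, the bound 28/143 is < 1 and informative.)

P[X ≥ 13] ≤ 28/143 ≈ 0.1958.


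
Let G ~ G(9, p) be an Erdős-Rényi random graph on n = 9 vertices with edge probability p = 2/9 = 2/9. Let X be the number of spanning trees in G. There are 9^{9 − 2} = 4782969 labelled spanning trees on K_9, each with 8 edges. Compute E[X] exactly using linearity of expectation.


K_9 has 9^{9 − 2} = 4782969 labelled spanning trees.
For each such spanning tree H, let X_H = 1 if all 8 edges of H are present in G. Then P[X_H = 1] = p^{8} = (2/9)^{8} = 256/43046721.
Summing the indicators: E[X] = Σ_H E[X_H] = 4782969 · p^{8} = 4782969 · 256/43046721 = 256/9.
Numerically: E[X] ≈ 28.44.

E[X] = 4782969 · (2/9)^{8} = 256/9 ≈ 28.44.


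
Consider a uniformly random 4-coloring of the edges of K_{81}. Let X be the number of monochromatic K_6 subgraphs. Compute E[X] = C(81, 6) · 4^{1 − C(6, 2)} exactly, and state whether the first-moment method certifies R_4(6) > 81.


E[X] = C(81, 6) · 4^{1 − 15} = 324540216 · 4^{−14} = 324540216/268435456.
As a reduced fraction: E[X] = 40567527/33554432 ≈ 1.209007.
Is E[X] < 1? NO.
Since E[X] ≥ 1, the first-moment bound is inconclusive at n = 81; it does NOT by itself certify R_4(6) > 81.

E[X] = 40567527/33554432 ≈ 1.209007; E[X] ≥ 1; first-moment method inconclusive here.


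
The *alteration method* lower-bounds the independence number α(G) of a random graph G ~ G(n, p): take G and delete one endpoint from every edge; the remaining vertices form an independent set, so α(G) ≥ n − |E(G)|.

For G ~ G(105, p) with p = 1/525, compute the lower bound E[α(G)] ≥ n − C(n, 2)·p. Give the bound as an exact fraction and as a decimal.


E[|E(G)|] = C(105, 2)·p = 5460 · (1/525) = 52/5.
E[α(G)] ≥ n − E[|E(G)|] = 105 − 52/5 = 473/5.
Numerically: ≈ 94.600.
(This is only a lower bound; the true E[α(G)] may be larger.)

E[α(G)] ≥ 473/5 ≈ 94.600.


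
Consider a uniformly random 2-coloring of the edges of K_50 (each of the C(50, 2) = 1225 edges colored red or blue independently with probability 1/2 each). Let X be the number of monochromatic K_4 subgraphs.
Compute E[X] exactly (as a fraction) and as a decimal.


Let X = Σ_S X_S over the C(50, 4) = 230300 subsets S of size 4, where X_S = 1 if the K_4 on S is monochromatic.
For a fixed S, the K_4 on S has C(4, 2) = 6 edges. P[all 6 edges red] = (1/2)^6, and likewise for blue, so P[monochromatic] = 2·(1/2)^6 = 2^{1 − 6} = 1/32.
By linearity: E[X] = C(50, 4) · 2^{1 − 6} = 230300 · 1/32 = 57575/8.
Numerically: E[X] ≈ 7196.875.

E[X] = C(50,4)·2^(1−C(4,2)) = 57575/8 ≈ 7196.875.


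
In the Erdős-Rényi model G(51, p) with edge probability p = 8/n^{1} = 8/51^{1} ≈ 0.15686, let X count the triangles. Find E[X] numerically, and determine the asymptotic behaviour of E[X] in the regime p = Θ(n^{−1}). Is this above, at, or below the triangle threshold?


Number of potential triangles: C(51, 3) = 20825.
Each occurs with probability p³ ≈ (0.15686)³ ≈ 3.8597523e-03.
By linearity: E[X] = C(51, 3)·p³ ≈ 20825 · 3.8597523e-03 ≈ 80.37934.
Here α = 1, so p = 8/n is exactly at the triangle threshold p ~ 1/n. Asymptotically E[X] → c³/6 = 8³/6 = 256/3 ≈ 85.33333, a bounded constant. In this regime the triangle count is asymptotically Poisson(c³/6).

E[X] ≈ 80.37934; in regime p = Θ(1/n^{1}) E[X] stays bounded (at the triangle threshold p ~ 1/n).


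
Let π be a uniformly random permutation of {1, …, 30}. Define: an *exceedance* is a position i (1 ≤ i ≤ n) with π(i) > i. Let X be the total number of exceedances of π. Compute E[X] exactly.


Write X = Σ_{i=1}^{30} X_i, where X_i = 1_{π(i) > i}.
For each fixed i, π(i) is uniform over {1, …, 30} (marginal of a uniform permutation), so P[π(i) > i] = (n − i)/n. Summing: Σ_{i=1}^{30} (n − i)/n = (0 + 1 + … + 29)/30 = 30(30 − 1)/(2·30) = (30 − 1)/2.
Hence E[X] = Σ_{i=1}^{30} (30 − i)/30 = 29/2 ≈ 14.500000.

E[X] = 29/2 = 14.500000.


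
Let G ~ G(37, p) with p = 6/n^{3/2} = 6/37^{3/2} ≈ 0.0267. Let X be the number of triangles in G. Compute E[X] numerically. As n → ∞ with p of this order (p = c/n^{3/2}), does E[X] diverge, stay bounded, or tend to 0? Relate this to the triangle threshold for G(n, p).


Number of potential triangles: C(37, 3) = 7770.
Each occurs with probability p³ ≈ (0.0267)³ ≈ 1.89472e-05.
By linearity: E[X] = C(37, 3)·p³ ≈ 7770 · 1.89472e-05 ≈ 0.147.
Since α = 3/2 > 1, p = c/n^{3/2} = o(1/n) is below the triangle threshold p ~ 1/n. Asymptotically E[X] ~ (c³/6)·n^{3(1−α)} = (6³/6)·n^{-1.5} → 0, so by Markov's inequality G has no triangles w.h.p.

E[X] ≈ 0.147; in regime p = Θ(1/n^{3/2}) E[X] tends to 0 (below the triangle threshold p ~ 1/n).


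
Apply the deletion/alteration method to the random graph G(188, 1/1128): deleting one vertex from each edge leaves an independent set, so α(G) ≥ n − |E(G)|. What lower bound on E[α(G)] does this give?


E[|E(G)|] = C(188, 2)·p = 17578 · (1/1128) = 187/12.
E[α(G)] ≥ n − E[|E(G)|] = 188 − 187/12 = 2069/12.
Numerically: ≈ 172.417.
(This is only a lower bound; the true E[α(G)] may be larger.)

E[α(G)] ≥ 2069/12 ≈ 172.417.


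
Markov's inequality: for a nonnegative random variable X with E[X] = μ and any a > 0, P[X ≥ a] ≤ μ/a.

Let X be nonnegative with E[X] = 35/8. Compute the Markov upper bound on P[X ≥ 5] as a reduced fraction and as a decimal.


μ = E[X] = 35/8, a = 5.
Markov: P[X ≥ 5] ≤ μ/a = (35/8)/5 = 7/8.
Numerically: ≈ 0.875.
(Since a = 5 > μ = 4.375, the bound 7/8 is < 1 and informative.)

P[X ≥ 5] ≤ 7/8 ≈ 0.875.


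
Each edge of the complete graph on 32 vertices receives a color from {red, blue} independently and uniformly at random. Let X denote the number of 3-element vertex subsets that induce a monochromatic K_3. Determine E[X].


Let X = Σ_S X_S over the C(32, 3) = 4960 subsets S of size 3, where X_S = 1 if the K_3 on S is monochromatic.
For a fixed S, the K_3 on S has C(3, 2) = 3 edges. P[all 3 edges red] = (1/2)^3, and likewise for blue, so P[monochromatic] = 2·(1/2)^3 = 2^{1 − 3} = 1/4.
By linearity of expectation: E[X] = C(32, 3) · 2^{1 − 3} = 4960 · 1/4 = 1240.
Numerically: E[X] ≈ 1240.0000.

E[X] = C(32,3)·2^(1−C(3,2)) = 1240 ≈ 1240.0000.


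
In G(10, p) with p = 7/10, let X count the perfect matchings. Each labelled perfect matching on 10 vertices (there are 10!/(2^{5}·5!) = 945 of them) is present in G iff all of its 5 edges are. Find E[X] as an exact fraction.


K_10 has 10!/(2^{5}·5!) = 945 labelled perfect matchings.
For each such perfect matching H, let X_H = 1 if all 5 edges of H are present in G. Then P[X_H = 1] = p^{5} = (7/10)^{5} = 16807/100000.
Summing the indicators: E[X] = Σ_H E[X_H] = 945 · p^{5} = 945 · 16807/100000 = 3176523/20000.
Numerically: E[X] ≈ 159.

E[X] = 945 · (7/10)^{5} = 3176523/20000 ≈ 159.


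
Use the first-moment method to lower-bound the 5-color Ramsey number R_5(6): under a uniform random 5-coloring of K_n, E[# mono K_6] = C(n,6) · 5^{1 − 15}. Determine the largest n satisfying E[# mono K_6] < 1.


We need C(n, 6) · 5^{1 − 15} < 1, i.e. C(n, 6) < 5^{15 − 1} = 6103515625.
Check values of n near the boundary:
  n = 125: C(125, 6) = 4690625500; 4690625500 < 6103515625? YES
  n = 126: C(126, 6) = 4925156775; 4925156775 < 6103515625? YES
  n = 127: C(127, 6) = 5169379425; 5169379425 < 6103515625? YES
  n = 128: C(128, 6) = 5423611200; 5423611200 < 6103515625? YES
  n = 129: C(129, 6) = 5688177600; 5688177600 < 6103515625? YES
  n = 130: C(130, 6) = 5963412000; 5963412000 < 6103515625? YES
  n = 131: C(131, 6) = 6249655776; 6249655776 < 6103515625? NO
The largest n with C(n, 6) < 6103515625 is n = 130 (where E[X] = 47707296/48828125 ≈ 0.9770454). Hence R_5(6) > 130, i.e. R_5(6) ≥ 131.

Largest n = 130; hence R_5(6) > 130.


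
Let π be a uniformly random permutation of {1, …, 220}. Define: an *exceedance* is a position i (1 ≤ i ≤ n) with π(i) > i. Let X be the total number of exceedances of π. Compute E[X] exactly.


Write X = Σ_{i=1}^{220} X_i, where X_i = 1_{π(i) > i}.
For each fixed i, π(i) is uniform over {1, …, 220} (marginal of a uniform permutation), so P[π(i) > i] = (n − i)/n. Summing: Σ_{i=1}^{220} (n − i)/n = (0 + 1 + … + 219)/220 = 220(220 − 1)/(2·220) = (220 − 1)/2.
Hence E[X] = Σ_{i=1}^{220} (220 − i)/220 = 219/2 ≈ 109.5000.

E[X] = 219/2 = 109.5000.


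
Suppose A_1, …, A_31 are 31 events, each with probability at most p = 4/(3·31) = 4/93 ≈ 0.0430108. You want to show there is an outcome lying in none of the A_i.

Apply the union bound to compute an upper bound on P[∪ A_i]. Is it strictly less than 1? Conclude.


Union bound: P[∪_{i=1}^{31} A_i] ≤ Σ_i P[A_i] ≤ 31·p = 31·(4/93) = 4/3.
Numerically: 4/3 ≈ 1.3333333.
Is 4/3 < 1? NO.
Since the bound 4/3 is ≥ 1, the union bound is uninformative here; it does NOT by itself certify existence.

31·p = 4/3 ≈ 1.3333333; existence NOT certified by the union bound.


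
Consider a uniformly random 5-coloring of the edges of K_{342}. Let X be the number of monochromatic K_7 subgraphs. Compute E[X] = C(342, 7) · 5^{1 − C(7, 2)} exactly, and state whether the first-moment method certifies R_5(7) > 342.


E[X] = C(342, 7) · 5^{1 − 21} = 102073837467888 · 5^{−20} = 102073837467888/95367431640625.
As a reduced fraction: E[X] = 102073837467888/95367431640625 ≈ 1.07032.
Is E[X] < 1? NO.
Since E[X] ≥ 1, the first-moment bound is inconclusive at n = 342; it does NOT by itself certify R_5(7) > 342.

E[X] = 102073837467888/95367431640625 ≈ 1.07032; E[X] ≥ 1; first-moment method inconclusive here.


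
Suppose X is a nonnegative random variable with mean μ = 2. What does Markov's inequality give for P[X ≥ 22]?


μ = E[X] = 2, a = 22.
Markov: P[X ≥ 22] ≤ μ/a = (2)/22 = 1/11.
Numerically: ≈ 0.090909.
(Since a = 22 > μ = 2.000000, the bound 1/11 is < 1 and informative.)

P[X ≥ 22] ≤ 1/11 ≈ 0.090909.


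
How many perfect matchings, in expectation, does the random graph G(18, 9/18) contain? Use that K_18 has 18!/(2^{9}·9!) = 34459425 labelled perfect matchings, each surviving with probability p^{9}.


K_18 has 18!/(2^{9}·9!) = 34459425 labelled perfect matchings.
For each such perfect matching H, let X_H = 1 if all 9 edges of H are present in G. Then P[X_H = 1] = p^{9} = (1/2)^{9} = 1/512.
By linearity of expectation: E[X] = Σ_H E[X_H] = 34459425 · p^{9} = 34459425 · 1/512 = 34459425/512.
Numerically: E[X] ≈ 6.73e+04.

E[X] = 34459425 · (1/2)^{9} = 34459425/512 ≈ 6.73e+04.


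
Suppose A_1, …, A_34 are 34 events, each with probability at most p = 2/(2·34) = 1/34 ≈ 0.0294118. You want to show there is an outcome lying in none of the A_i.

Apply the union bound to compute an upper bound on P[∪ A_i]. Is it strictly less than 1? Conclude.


Union bound: P[∪_{i=1}^{34} A_i] ≤ Σ_i P[A_i] ≤ 34·p = 34·(1/34) = 1.
Numerically: 1 ≈ 1.0000000.
Is 1 < 1? NO.
Since the bound 1 is ≥ 1, the union bound is uninformative here; it does NOT by itself certify existence.

34·p = 1 ≈ 1.0000000; existence NOT certified by the union bound.


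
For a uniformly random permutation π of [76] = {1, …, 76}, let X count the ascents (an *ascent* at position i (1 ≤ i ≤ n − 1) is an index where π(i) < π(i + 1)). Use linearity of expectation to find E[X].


Write X = Σ X_I over i = 1, …, 75, with X_I the indicator of one ascent.
There are 75 indicators.
For each fixed i, the pair (π(i), π(i+1)) is a uniformly random ordered pair of distinct values from {1, …, 76}; by symmetry P[π(i) < π(i+1)] = 1/2.
By linearity: E[X] = 75 · (1/2) = (76 − 1) · (1/2) = 75/2 ≈ 37.500000.

E[X] = 75/2 = 37.500000.


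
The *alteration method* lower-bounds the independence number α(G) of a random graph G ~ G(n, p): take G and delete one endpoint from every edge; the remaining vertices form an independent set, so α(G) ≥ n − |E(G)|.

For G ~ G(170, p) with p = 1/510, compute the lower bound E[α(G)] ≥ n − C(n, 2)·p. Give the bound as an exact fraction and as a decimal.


E[|E(G)|] = C(170, 2)·p = 14365 · (1/510) = 169/6.
E[α(G)] ≥ n − E[|E(G)|] = 170 − 169/6 = 851/6.
Numerically: ≈ 141.83333.
(This is only a lower bound; the true E[α(G)] may be larger.)

E[α(G)] ≥ 851/6 ≈ 141.83333.


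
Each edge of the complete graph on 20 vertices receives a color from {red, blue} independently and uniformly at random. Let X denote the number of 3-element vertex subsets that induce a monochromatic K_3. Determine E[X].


Let X = Σ_S X_S over the C(20, 3) = 1140 subsets S of size 3, where X_S = 1 if the K_3 on S is monochromatic.
For a fixed S, the K_3 on S has C(3, 2) = 3 edges. P[all 3 edges red] = (1/2)^3, and likewise for blue, so P[monochromatic] = 2·(1/2)^3 = 2^{1 − 3} = 1/4.
By linearity: E[X] = C(20, 3) · 2^{1 − 3} = 1140 · 1/4 = 285.
Numerically: E[X] ≈ 285.0000.

E[X] = C(20,3)·2^(1−C(3,2)) = 285 ≈ 285.0000.


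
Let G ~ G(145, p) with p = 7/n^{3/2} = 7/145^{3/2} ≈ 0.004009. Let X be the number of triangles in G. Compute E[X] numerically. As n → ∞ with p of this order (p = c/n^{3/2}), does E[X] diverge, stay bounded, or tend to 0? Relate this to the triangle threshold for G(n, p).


Number of potential triangles: C(145, 3) = 497640.
Each occurs with probability p³ ≈ (0.004009)³ ≈ 6.443742e-08.
By linearity: E[X] = C(145, 3)·p³ ≈ 497640 · 6.443742e-08 ≈ 0.0321.
Since α = 3/2 > 1, p = c/n^{3/2} = o(1/n) is below the triangle threshold p ~ 1/n. Asymptotically E[X] ~ (c³/6)·n^{3(1−α)} = (7³/6)·n^{-1.5} → 0, so by Markov's inequality G has no triangles w.h.p.

E[X] ≈ 0.0321; in regime p = Θ(1/n^{3/2}) E[X] tends to 0 (below the triangle threshold p ~ 1/n).


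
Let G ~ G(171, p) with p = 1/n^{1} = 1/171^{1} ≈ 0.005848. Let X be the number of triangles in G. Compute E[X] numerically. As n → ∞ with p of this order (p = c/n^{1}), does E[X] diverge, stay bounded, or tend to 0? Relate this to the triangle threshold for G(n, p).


Number of potential triangles: C(171, 3) = 818805.
Each occurs with probability p³ ≈ (0.005848)³ ≈ 1.9999156e-07.
By linearity: E[X] = C(171, 3)·p³ ≈ 818805 · 1.9999156e-07 ≈ 0.16375.
Here α = 1, so p = 1/n is exactly at the triangle threshold p ~ 1/n. Asymptotically E[X] → c³/6 = 1³/6 = 1/6 ≈ 0.16667, a bounded constant. In this regime the triangle count is asymptotically Poisson(c³/6).

E[X] ≈ 0.16375; in regime p = Θ(1/n^{1}) E[X] stays bounded (at the triangle threshold p ~ 1/n).


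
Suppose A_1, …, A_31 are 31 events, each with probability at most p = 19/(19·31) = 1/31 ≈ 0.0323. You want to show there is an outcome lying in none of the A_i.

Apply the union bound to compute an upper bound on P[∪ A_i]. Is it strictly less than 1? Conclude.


Union bound: P[∪_{i=1}^{31} A_i] ≤ Σ_i P[A_i] ≤ 31·p = 31·(1/31) = 1.
Numerically: 1 ≈ 1.0000.
Is 1 < 1? NO.
Since the bound 1 is ≥ 1, the union bound is uninformative here; it does NOT by itself certify existence.

31·p = 1 ≈ 1.0000; existence NOT certified by the union bound.


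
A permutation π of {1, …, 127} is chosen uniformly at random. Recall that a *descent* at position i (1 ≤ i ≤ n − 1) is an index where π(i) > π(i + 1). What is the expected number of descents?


Write X = Σ X_I over i = 1, …, 126, with X_I the indicator of one descent.
There are 126 indicators.
For each fixed i, the pair (π(i), π(i+1)) is a uniformly random ordered pair of distinct values from {1, …, 127}; by symmetry P[π(i) > π(i+1)] = 1/2.
By linearity: E[X] = 126 · (1/2) = (127 − 1) · (1/2) = 63 ≈ 63.0000.

E[X] = 63 = 63.0000.


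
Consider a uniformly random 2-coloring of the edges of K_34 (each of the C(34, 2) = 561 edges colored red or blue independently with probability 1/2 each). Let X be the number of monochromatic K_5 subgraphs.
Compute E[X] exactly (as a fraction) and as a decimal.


Let X = Σ_S X_S over the C(34, 5) = 278256 subsets S of size 5, where X_S = 1 if the K_5 on S is monochromatic.
For a fixed S, the K_5 on S has C(5, 2) = 10 edges. P[all 10 edges red] = (1/2)^10, and likewise for blue, so P[monochromatic] = 2·(1/2)^10 = 2^{1 − 10} = 1/512.
Summing: E[X] = C(34, 5) · 2^{1 − 10} = 278256 · 1/512 = 17391/32.
Numerically: E[X] ≈ 543.46875.

E[X] = C(34,5)·2^(1−C(5,2)) = 17391/32 ≈ 543.46875.


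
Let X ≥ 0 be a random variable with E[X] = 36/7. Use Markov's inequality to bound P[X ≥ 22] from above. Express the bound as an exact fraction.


μ = E[X] = 36/7, a = 22.
Markov: P[X ≥ 22] ≤ μ/a = (36/7)/22 = 18/77.
Numerically: ≈ 0.2338.
(Since a = 22 > μ = 5.1429, the bound 18/77 is < 1 and informative.)

P[X ≥ 22] ≤ 18/77 ≈ 0.2338.


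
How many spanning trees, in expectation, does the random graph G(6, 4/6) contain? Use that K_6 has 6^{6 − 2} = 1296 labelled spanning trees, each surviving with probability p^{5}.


K_6 has 6^{6 − 2} = 1296 labelled spanning trees.
For each such spanning tree H, let X_H = 1 if all 5 edges of H are present in G. Then P[X_H = 1] = p^{5} = (2/3)^{5} = 32/243.
Summing the indicators: E[X] = Σ_H E[X_H] = 1296 · p^{5} = 1296 · 32/243 = 512/3.
Numerically: E[X] ≈ 170.67.

E[X] = 1296 · (2/3)^{5} = 512/3 ≈ 170.67.


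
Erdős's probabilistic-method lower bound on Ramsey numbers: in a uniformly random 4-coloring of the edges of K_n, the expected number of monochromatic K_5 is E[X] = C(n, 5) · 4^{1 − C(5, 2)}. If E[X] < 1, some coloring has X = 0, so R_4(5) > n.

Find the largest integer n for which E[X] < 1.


We need C(n, 5) · 4^{1 − 10} < 1, i.e. C(n, 5) < 4^{10 − 1} = 262144.
Check values of n near the boundary:
  n = 29: C(29, 5) = 118755; 118755 < 262144? YES
  n = 30: C(30, 5) = 142506; 142506 < 262144? YES
  n = 31: C(31, 5) = 169911; 169911 < 262144? YES
  n = 32: C(32, 5) = 201376; 201376 < 262144? YES
  n = 33: C(33, 5) = 237336; 237336 < 262144? YES
  n = 34: C(34, 5) = 278256; 278256 < 262144? NO
  n = 35: C(35, 5) = 324632; 324632 < 262144? NO
The largest n with C(n, 5) < 262144 is n = 33 (where E[X] = 29667/32768 ≈ 0.905365). Hence R_4(5) > 33, i.e. R_4(5) ≥ 34.

Largest n = 33; hence R_4(5) > 33.


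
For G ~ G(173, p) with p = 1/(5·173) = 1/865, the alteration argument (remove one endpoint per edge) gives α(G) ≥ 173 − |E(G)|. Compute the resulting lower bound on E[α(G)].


E[|E(G)|] = C(173, 2)·p = 14878 · (1/865) = 86/5.
E[α(G)] ≥ n − E[|E(G)|] = 173 − 86/5 = 779/5.
Numerically: ≈ 155.8000.
(This is only a lower bound; the true E[α(G)] may be larger.)

E[α(G)] ≥ 779/5 ≈ 155.8000.


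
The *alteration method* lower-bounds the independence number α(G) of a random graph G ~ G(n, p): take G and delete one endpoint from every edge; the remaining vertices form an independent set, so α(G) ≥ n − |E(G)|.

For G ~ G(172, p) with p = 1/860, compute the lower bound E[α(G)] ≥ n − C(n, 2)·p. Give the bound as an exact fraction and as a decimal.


E[|E(G)|] = C(172, 2)·p = 14706 · (1/860) = 171/10.
E[α(G)] ≥ n − E[|E(G)|] = 172 − 171/10 = 1549/10.
Numerically: ≈ 154.900000.
(This is only a lower bound; the true E[α(G)] may be larger.)

E[α(G)] ≥ 1549/10 ≈ 154.900000.


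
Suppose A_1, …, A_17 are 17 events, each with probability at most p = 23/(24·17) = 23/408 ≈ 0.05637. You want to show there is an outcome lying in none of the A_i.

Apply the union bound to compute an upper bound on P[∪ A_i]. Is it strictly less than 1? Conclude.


Union bound: P[∪_{i=1}^{17} A_i] ≤ Σ_i P[A_i] ≤ 17·p = 17·(23/408) = 23/24.
Numerically: 23/24 ≈ 0.95833.
Is 23/24 < 1? YES.
Since P[∪ A_i] ≤ 23/24 < 1, the complement has P[∩ A_i^c] ≥ 1 − 23/24 = 1/24 > 0, so some outcome avoids every A_i.

17·p = 23/24 ≈ 0.95833; existence CERTIFIED by the union bound.


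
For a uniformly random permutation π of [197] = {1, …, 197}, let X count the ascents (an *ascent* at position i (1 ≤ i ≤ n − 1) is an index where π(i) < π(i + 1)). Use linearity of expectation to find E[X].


Write X = Σ X_I over i = 1, …, 196, with X_I the indicator of one ascent.
There are 196 indicators.
For each fixed i, the pair (π(i), π(i+1)) is a uniformly random ordered pair of distinct values from {1, …, 197}; by symmetry P[π(i) < π(i+1)] = 1/2.
By linearity: E[X] = 196 · (1/2) = (197 − 1) · (1/2) = 98 ≈ 98.000000.

E[X] = 98 = 98.000000.


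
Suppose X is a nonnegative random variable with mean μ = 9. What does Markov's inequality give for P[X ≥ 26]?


μ = E[X] = 9, a = 26.
Markov: P[X ≥ 26] ≤ μ/a = (9)/26 = 9/26.
Numerically: ≈ 0.346154.
(Since a = 26 > μ = 9.000000, the bound 9/26 is < 1 and informative.)

P[X ≥ 26] ≤ 9/26 ≈ 0.346154.


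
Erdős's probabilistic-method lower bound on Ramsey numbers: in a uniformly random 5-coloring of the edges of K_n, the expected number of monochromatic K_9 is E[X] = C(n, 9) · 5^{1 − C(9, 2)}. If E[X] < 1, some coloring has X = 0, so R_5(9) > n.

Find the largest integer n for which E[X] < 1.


We need C(n, 9) · 5^{1 − 36} < 1, i.e. C(n, 9) < 5^{36 − 1} = 2910383045673370361328125.
Check values of n near the boundary:
  n = 2168: C(2168, 9) = 2867804175977929537095120; 2867804175977929537095120 < 2910383045673370361328125? YES
  n = 2169: C(2169, 9) = 2879753360044504243499683; 2879753360044504243499683 < 2910383045673370361328125? YES
  n = 2170: C(2170, 9) = 2891746779868845075610510; 2891746779868845075610510 < 2910383045673370361328125? YES
  n = 2171: C(2171, 9) = 2903784578674959601827205; 2903784578674959601827205 < 2910383045673370361328125? YES
  n = 2172: C(2172, 9) = 2915866900084148060642020; 2915866900084148060642020 < 2910383045673370361328125? NO
  n = 2173: C(2173, 9) = 2927993888115921319674265; 2927993888115921319674265 < 2910383045673370361328125? NO
  n = 2174: C(2174, 9) = 2940165687188920530702934; 2940165687188920530702934 < 2910383045673370361328125? NO
The largest n with C(n, 9) < 2910383045673370361328125 is n = 2171 (where E[X] = 580756915734991920365441/582076609134674072265625 ≈ 0.9977328). Hence R_5(9) > 2171, i.e. R_5(9) ≥ 2172.

Largest n = 2171; hence R_5(9) > 2171.


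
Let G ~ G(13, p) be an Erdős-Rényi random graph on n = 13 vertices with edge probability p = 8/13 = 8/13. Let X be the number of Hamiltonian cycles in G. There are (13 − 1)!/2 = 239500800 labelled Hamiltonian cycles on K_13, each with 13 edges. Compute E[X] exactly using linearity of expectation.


K_13 has (13 − 1)!/2 = 239500800 labelled Hamiltonian cycles.
For each such Hamiltonian cycle H, let X_H = 1 if all 13 edges of H are present in G. Then P[X_H = 1] = p^{13} = (8/13)^{13} = 549755813888/302875106592253.
By linearity: E[X] = Σ_H E[X_H] = 239500800 · p^{13} = 239500800 · 549755813888/302875106592253 = 131666957230827110400/302875106592253.
Numerically: E[X] ≈ 4.3472e+05.

E[X] = 239500800 · (8/13)^{13} = 131666957230827110400/302875106592253 ≈ 4.3472e+05.


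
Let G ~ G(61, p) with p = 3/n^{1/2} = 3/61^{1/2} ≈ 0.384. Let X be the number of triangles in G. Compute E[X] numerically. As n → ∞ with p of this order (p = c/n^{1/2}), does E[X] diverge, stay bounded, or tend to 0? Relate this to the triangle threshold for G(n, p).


Number of potential triangles: C(61, 3) = 35990.
Each occurs with probability p³ ≈ (0.384)³ ≈ 5.66721e-02.
By linearity: E[X] = C(61, 3)·p³ ≈ 35990 · 5.66721e-02 ≈ 2039.627.
Since α = 1/2 < 1, p = c/n^{1/2} ≫ 1/n is above the triangle threshold p ~ 1/n. Asymptotically E[X] ~ (c³/6)·n^{3(1−α)} = (3³/6)·n^{1.5} → ∞; triangles are abundant w.h.p.

E[X] ≈ 2039.627; in regime p = Θ(1/n^{1/2}) E[X] diverges (above the triangle threshold p ~ 1/n).


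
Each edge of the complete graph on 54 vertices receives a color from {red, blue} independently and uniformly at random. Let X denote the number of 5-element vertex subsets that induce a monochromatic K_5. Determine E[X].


Let X = Σ_S X_S over the C(54, 5) = 3162510 subsets S of size 5, where X_S = 1 if the K_5 on S is monochromatic.
For a fixed S, the K_5 on S has C(5, 2) = 10 edges. P[all 10 edges red] = (1/2)^10, and likewise for blue, so P[monochromatic] = 2·(1/2)^10 = 2^{1 − 10} = 1/512.
By linearity: E[X] = C(54, 5) · 2^{1 − 10} = 3162510 · 1/512 = 1581255/256.
Numerically: E[X] ≈ 6176.777.

E[X] = C(54,5)·2^(1−C(5,2)) = 1581255/256 ≈ 6176.777.


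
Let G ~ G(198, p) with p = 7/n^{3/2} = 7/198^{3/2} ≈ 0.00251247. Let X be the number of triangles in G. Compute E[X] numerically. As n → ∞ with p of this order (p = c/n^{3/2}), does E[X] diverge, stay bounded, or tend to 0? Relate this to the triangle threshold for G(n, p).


Number of potential triangles: C(198, 3) = 1274196.
Each occurs with probability p³ ≈ (0.00251247)³ ≈ 1.58599117e-08.
By linearity: E[X] = C(198, 3)·p³ ≈ 1274196 · 1.58599117e-08 ≈ 0.020209.
Since α = 3/2 > 1, p = c/n^{3/2} = o(1/n) is below the triangle threshold p ~ 1/n. Asymptotically E[X] ~ (c³/6)·n^{3(1−α)} = (7³/6)·n^{-1.5} → 0, so by Markov's inequality G has no triangles w.h.p.

E[X] ≈ 0.020209; in regime p = Θ(1/n^{3/2}) E[X] tends to 0 (below the triangle threshold p ~ 1/n).


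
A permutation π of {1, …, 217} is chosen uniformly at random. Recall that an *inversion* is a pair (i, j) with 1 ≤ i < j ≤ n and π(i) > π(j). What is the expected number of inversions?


Write X = Σ X_I over the C(217, 2) = 23436 pairs i < j, with X_I the indicator of one inversion.
There are 23436 indicators.
For each fixed pair i < j, the values π(i) and π(j) are two distinct elements of {1, …, 217} in uniformly random order; by symmetry P[π(i) > π(j)] = 1/2.
By linearity: E[X] = 23436 · (1/2) = C(217, 2) · (1/2) = 23436/2 = 11718 ≈ 11718.000000.

E[X] = 11718 = 11718.000000.


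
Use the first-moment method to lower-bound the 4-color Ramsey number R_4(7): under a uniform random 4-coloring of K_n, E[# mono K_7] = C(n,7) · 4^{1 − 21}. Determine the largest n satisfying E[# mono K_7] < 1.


We need C(n, 7) · 4^{1 − 21} < 1, i.e. C(n, 7) < 4^{21 − 1} = 1099511627776.
Check values of n near the boundary:
  n = 174: C(174, 7) = 847879782984; 847879782984 < 1099511627776? YES
  n = 175: C(175, 7) = 883208107275; 883208107275 < 1099511627776? YES
  n = 176: C(176, 7) = 919790691600; 919790691600 < 1099511627776? YES
  n = 177: C(177, 7) = 957664425960; 957664425960 < 1099511627776? YES
  n = 178: C(178, 7) = 996867063280; 996867063280 < 1099511627776? YES
  n = 179: C(179, 7) = 1037437234460; 1037437234460 < 1099511627776? YES
  n = 180: C(180, 7) = 1079414463600; 1079414463600 < 1099511627776? YES
  n = 181: C(181, 7) = 1122839183400; 1122839183400 < 1099511627776? NO
The largest n with C(n, 7) < 1099511627776 is n = 180 (where E[X] = 67463403975/68719476736 ≈ 0.982). Hence R_4(7) > 180, i.e. R_4(7) ≥ 181.

Largest n = 180; hence R_4(7) > 180.


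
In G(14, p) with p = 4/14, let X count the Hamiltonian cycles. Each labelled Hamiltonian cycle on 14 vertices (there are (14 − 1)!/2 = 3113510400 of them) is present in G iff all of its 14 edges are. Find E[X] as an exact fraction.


K_14 has (14 − 1)!/2 = 3113510400 labelled Hamiltonian cycles.
For each such Hamiltonian cycle H, let X_H = 1 if all 14 edges of H are present in G. Then P[X_H = 1] = p^{14} = (2/7)^{14} = 16384/678223072849.
By linearity: E[X] = Σ_H E[X_H] = 3113510400 · p^{14} = 3113510400 · 16384/678223072849 = 7287393484800/96889010407.
Numerically: E[X] ≈ 75.2138.

E[X] = 3113510400 · (2/7)^{14} = 7287393484800/96889010407 ≈ 75.2138.


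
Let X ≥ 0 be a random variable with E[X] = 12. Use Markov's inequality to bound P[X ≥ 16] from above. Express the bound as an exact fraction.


μ = E[X] = 12, a = 16.
Markov: P[X ≥ 16] ≤ μ/a = (12)/16 = 3/4.
Numerically: ≈ 0.7500.
(Since a = 16 > μ = 12.0000, the bound 3/4 is < 1 and informative.)

P[X ≥ 16] ≤ 3/4 ≈ 0.7500.


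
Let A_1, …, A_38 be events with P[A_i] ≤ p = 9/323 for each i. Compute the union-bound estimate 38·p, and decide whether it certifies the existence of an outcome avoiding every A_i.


Union bound: P[∪_{i=1}^{38} A_i] ≤ Σ_i P[A_i] ≤ 38·p = 38·(9/323) = 18/17.
Numerically: 18/17 ≈ 1.059.
Is 18/17 < 1? NO.
Since the bound 18/17 is ≥ 1, the union bound is uninformative here; it does NOT by itself certify existence.

38·p = 18/17 ≈ 1.059; existence NOT certified by the union bound.


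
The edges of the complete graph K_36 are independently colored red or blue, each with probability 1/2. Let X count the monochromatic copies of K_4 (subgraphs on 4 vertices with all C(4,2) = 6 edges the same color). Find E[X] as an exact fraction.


Let X = Σ_S X_S over the C(36, 4) = 58905 subsets S of size 4, where X_S = 1 if the K_4 on S is monochromatic.
For a fixed S, the K_4 on S has C(4, 2) = 6 edges. P[all 6 edges red] = (1/2)^6, and likewise for blue, so P[monochromatic] = 2·(1/2)^6 = 2^{1 − 6} = 1/32.
Summing: E[X] = C(36, 4) · 2^{1 − 6} = 58905 · 1/32 = 58905/32.
Numerically: E[X] ≈ 1840.78125.

E[X] = C(36,4)·2^(1−C(4,2)) = 58905/32 ≈ 1840.78125.


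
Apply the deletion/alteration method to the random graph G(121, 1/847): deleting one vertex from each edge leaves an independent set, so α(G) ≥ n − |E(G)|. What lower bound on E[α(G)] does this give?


E[|E(G)|] = C(121, 2)·p = 7260 · (1/847) = 60/7.
E[α(G)] ≥ n − E[|E(G)|] = 121 − 60/7 = 787/7.
Numerically: ≈ 112.429.
(This is only a lower bound; the true E[α(G)] may be larger.)

E[α(G)] ≥ 787/7 ≈ 112.429.


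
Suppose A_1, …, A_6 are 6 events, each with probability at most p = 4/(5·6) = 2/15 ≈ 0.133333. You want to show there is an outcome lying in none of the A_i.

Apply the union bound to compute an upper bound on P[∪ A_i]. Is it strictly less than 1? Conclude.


Union bound: P[∪_{i=1}^{6} A_i] ≤ Σ_i P[A_i] ≤ 6·p = 6·(2/15) = 4/5.
Numerically: 4/5 ≈ 0.800000.
Is 4/5 < 1? YES.
Since P[∪ A_i] ≤ 4/5 < 1, the complement has P[∩ A_i^c] ≥ 1 − 4/5 = 1/5 > 0, so some outcome avoids every A_i.

6·p = 4/5 ≈ 0.800000; existence CERTIFIED by the union bound.


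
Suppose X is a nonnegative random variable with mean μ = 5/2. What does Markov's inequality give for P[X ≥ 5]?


μ = E[X] = 5/2, a = 5.
Markov: P[X ≥ 5] ≤ μ/a = (5/2)/5 = 1/2.
Numerically: ≈ 0.500.
(Since a = 5 > μ = 2.500, the bound 1/2 is < 1 and informative.)

P[X ≥ 5] ≤ 1/2 ≈ 0.500.


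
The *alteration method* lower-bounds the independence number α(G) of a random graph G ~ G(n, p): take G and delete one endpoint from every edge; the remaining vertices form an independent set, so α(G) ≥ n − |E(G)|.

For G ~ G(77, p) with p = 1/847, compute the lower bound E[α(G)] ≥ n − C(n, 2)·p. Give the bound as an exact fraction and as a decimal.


E[|E(G)|] = C(77, 2)·p = 2926 · (1/847) = 38/11.
E[α(G)] ≥ n − E[|E(G)|] = 77 − 38/11 = 809/11.
Numerically: ≈ 73.545455.
(This is only a lower bound; the true E[α(G)] may be larger.)

E[α(G)] ≥ 809/11 ≈ 73.545455.


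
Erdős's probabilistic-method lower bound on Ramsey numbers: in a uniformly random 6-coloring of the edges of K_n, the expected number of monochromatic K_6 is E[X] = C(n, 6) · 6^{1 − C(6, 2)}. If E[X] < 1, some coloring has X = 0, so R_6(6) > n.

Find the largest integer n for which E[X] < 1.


We need C(n, 6) · 6^{1 − 15} < 1, i.e. C(n, 6) < 6^{15 − 1} = 78364164096.
Check values of n near the boundary:
  n = 193: C(193, 6) = 66364016544; 66364016544 < 78364164096? YES
  n = 194: C(194, 6) = 68482017072; 68482017072 < 78364164096? YES
  n = 195: C(195, 6) = 70656049360; 70656049360 < 78364164096? YES
  n = 196: C(196, 6) = 72887293024; 72887293024 < 78364164096? YES
  n = 197: C(197, 6) = 75176946208; 75176946208 < 78364164096? YES
  n = 198: C(198, 6) = 77526225777; 77526225777 < 78364164096? YES
  n = 199: C(199, 6) = 79936367511; 79936367511 < 78364164096? NO
The largest n with C(n, 6) < 78364164096 is n = 198 (where E[X] = 25842075259/26121388032 ≈ 0.98931). Hence R_6(6) > 198, i.e. R_6(6) ≥ 199.

Largest n = 198; hence R_6(6) > 198.


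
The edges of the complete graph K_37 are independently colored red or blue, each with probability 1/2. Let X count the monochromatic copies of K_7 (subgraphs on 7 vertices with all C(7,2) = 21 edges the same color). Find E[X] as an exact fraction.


Let X = Σ_S X_S over the C(37, 7) = 10295472 subsets S of size 7, where X_S = 1 if the K_7 on S is monochromatic.
For a fixed S, the K_7 on S has C(7, 2) = 21 edges. P[all 21 edges red] = (1/2)^21, and likewise for blue, so P[monochromatic] = 2·(1/2)^21 = 2^{1 − 21} = 1/1048576.
Summing: E[X] = C(37, 7) · 2^{1 − 21} = 10295472 · 1/1048576 = 643467/65536.
Numerically: E[X] ≈ 9.81853.

E[X] = C(37,7)·2^(1−C(7,2)) = 643467/65536 ≈ 9.81853.


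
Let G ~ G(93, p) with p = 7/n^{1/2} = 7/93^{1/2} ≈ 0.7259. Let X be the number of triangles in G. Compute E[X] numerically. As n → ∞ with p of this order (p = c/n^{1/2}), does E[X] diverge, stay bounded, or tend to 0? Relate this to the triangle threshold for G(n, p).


Number of potential triangles: C(93, 3) = 129766.
Each occurs with probability p³ ≈ (0.7259)³ ≈ 3.824456e-01.
By linearity: E[X] = C(93, 3)·p³ ≈ 129766 · 3.824456e-01 ≈ 49628.4390.
Since α = 1/2 < 1, p = c/n^{1/2} ≫ 1/n is above the triangle threshold p ~ 1/n. Asymptotically E[X] ~ (c³/6)·n^{3(1−α)} = (7³/6)·n^{1.5} → ∞; triangles are abundant w.h.p.

E[X] ≈ 49628.4390; in regime p = Θ(1/n^{1/2}) E[X] diverges (above the triangle threshold p ~ 1/n).


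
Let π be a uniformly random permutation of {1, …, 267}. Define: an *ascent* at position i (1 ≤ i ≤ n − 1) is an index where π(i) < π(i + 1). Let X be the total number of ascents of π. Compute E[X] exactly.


Write X = Σ X_I over i = 1, …, 266, with X_I the indicator of one ascent.
There are 266 indicators.
For each fixed i, the pair (π(i), π(i+1)) is a uniformly random ordered pair of distinct values from {1, …, 267}; by symmetry P[π(i) < π(i+1)] = 1/2.
By linearity: E[X] = 266 · (1/2) = (267 − 1) · (1/2) = 133 ≈ 133.0000.

E[X] = 133 = 133.0000.
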